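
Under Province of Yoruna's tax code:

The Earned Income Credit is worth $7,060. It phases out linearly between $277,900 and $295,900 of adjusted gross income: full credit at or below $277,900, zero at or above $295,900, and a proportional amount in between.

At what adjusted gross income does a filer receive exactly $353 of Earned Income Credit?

$295,000

$353 is 353/7,060 of the full $7,060, so 6,707/7,060 of the $18,000 range has been used: income = $277,900 + $18,000 × 6,707/7,060 = $295,000.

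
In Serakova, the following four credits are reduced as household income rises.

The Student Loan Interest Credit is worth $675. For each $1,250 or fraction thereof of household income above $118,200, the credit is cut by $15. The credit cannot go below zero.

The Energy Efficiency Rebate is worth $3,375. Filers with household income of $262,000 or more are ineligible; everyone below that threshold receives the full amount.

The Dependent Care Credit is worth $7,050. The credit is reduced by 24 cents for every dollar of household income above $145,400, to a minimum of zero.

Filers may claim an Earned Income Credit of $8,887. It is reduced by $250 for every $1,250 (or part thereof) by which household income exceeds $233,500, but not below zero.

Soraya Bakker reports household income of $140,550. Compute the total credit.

$19,717

Student Loan Interest Credit: income exceeds $118,200 by $22,350, which is 18 full-or-partial $1,250 increments; reduction = 18 × $15 = $270, leaving $405.
Energy Efficiency Rebate: $140,550 is below the $262,000 cutoff, so the full $3,375 applies.
Dependent Care Credit: $140,550 is at or below the $145,400 threshold, so the full $7,050 applies.
Earned Income Credit: $140,550 is at or below the $233,500 threshold, so the full $8,887 applies.
Total: $405 + $3,375 + $7,050 + $8,887 = $19,717.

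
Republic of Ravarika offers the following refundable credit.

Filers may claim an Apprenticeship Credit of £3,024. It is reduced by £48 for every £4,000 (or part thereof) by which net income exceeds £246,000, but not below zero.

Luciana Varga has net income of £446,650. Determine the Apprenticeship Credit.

Apprenticeship Credit: income exceeds £246,000 by £200,650, which is 51 full-or-partial £4,000 increments; reduction = 51 × £48 = £2,448, leaving £576.

£576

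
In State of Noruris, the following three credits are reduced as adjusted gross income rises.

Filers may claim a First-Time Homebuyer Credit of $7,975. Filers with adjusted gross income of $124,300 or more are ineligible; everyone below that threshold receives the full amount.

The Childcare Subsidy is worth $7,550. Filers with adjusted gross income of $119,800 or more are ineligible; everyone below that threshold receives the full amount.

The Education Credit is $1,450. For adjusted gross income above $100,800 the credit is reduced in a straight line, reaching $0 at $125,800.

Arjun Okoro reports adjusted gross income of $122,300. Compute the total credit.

$8,178

First-Time Homebuyer Credit: $122,300 is below the $124,300 cutoff, so the full $7,975 applies.
Childcare Subsidy: $122,300 meets or exceeds the $119,800 cutoff, so the credit is $0.
Education Credit: $122,300 is $21,500 into a $25,000 phase-out range, leaving 3,500/25,000 of the credit: $1,450 × 3,500/25,000 = $203.
Total: $7,975 + $0 + $203 = $8,178.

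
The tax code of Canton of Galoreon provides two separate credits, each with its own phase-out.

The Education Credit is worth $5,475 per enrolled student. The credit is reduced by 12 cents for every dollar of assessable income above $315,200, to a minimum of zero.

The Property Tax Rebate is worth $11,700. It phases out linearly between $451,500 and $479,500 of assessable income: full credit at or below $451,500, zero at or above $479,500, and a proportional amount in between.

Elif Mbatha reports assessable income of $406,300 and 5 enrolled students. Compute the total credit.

Education Credit: base = 5 × $5,475 = $27,375. 12% of the $91,100 excess over $315,200 is $10,932; credit = $27,375 − $10,932 = $16,443.
Property Tax Rebate: $406,300 is at or below the $451,500 threshold, so the full $11,700 applies.
Total: $16,443 + $11,700 = $28,143.

$28,143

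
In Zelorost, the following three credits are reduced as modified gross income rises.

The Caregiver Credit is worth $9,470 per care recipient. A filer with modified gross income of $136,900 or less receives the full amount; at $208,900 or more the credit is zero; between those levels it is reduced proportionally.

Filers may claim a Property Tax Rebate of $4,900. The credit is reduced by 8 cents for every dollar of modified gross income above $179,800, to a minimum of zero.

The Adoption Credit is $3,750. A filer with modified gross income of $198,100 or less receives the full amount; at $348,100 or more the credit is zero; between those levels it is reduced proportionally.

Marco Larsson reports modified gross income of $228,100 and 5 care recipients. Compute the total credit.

Caregiver Credit: base = 5 × $9,470 = $47,350. $228,100 is at or above $208,900, so the credit is $0.
Property Tax Rebate: 8% of the $48,300 excess over $179,800 is $3,864; credit = $4,900 − $3,864 = $1,036.
Adoption Credit: $228,100 is $30,000 into a $150,000 phase-out range, leaving 120,000/150,000 of the credit: $3,750 × 120,000/150,000 = $3,000.
Total: $0 + $1,036 + $3,000 = $4,036.

$4,036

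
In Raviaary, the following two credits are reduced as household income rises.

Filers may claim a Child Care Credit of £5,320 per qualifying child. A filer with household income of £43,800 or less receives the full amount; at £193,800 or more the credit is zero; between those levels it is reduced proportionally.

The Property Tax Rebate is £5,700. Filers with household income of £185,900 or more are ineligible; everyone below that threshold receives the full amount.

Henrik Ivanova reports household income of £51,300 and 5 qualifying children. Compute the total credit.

Child Care Credit: base = 5 × £5,320 = £26,600. £51,300 is £7,500 into a £150,000 phase-out range, leaving 142,500/150,000 of the credit: £26,600 × 142,500/150,000 = £25,270.
Property Tax Rebate: £51,300 is below the £185,900 cutoff, so the full £5,700 applies.
Total: £25,270 + £5,700 = £30,970.

£30,970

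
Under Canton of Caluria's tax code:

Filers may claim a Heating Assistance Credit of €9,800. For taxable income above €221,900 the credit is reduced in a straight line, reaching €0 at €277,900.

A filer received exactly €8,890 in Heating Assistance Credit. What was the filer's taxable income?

€8,890 is 8,890/9,800 of the full €9,800, so 910/9,800 of the €56,000 range has been used: income = €221,900 + €56,000 × 910/9,800 = €227,100.

€227,100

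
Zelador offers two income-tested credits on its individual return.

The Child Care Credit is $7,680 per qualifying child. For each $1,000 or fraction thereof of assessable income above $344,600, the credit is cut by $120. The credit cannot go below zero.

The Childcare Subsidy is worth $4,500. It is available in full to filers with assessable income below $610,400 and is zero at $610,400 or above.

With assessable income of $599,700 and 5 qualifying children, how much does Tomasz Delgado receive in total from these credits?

Child Care Credit: base = 5 × $7,680 = $38,400. income exceeds $344,600 by $255,100, which is 256 full-or-partial $1,000 increments; reduction = 256 × $120 = $30,720, leaving $7,680.
Childcare Subsidy: $599,700 is below the $610,400 cutoff, so the full $4,500 applies.
Total: $7,680 + $4,500 = $12,180.

$12,180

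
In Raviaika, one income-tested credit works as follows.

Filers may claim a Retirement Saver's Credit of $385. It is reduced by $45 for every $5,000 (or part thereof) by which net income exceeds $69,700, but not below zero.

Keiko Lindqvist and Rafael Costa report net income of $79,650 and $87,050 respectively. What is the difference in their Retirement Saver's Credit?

$90

Keiko ($79,650): Retirement Saver's Credit: income exceeds $69,700 by $9,950, which is 2 full-or-partial $5,000 increments; reduction = 2 × $45 = $90, leaving $295.
Rafael ($87,050): Retirement Saver's Credit: income exceeds $69,700 by $17,350, which is 4 full-or-partial $5,000 increments; reduction = 4 × $45 = $180, leaving $205.
Difference: |$295 − $205| = $90.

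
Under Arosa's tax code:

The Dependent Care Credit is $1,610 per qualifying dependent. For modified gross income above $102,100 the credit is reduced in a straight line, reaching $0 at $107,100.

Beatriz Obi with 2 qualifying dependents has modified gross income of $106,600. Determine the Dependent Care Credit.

$322

Dependent Care Credit: base = 2 × $1,610 = $3,220. $106,600 is $4,500 into a $5,000 phase-out range, leaving 500/5,000 of the credit: $3,220 × 500/5,000 = $322.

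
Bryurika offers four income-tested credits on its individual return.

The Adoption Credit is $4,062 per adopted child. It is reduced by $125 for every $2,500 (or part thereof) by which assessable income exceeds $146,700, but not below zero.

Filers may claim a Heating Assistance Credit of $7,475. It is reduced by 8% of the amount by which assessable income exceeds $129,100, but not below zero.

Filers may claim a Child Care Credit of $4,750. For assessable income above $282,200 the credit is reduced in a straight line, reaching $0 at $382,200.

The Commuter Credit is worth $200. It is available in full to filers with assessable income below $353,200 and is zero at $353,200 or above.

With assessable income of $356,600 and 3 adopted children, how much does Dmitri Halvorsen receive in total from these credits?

Adoption Credit: base = 3 × $4,062 = $12,186. income exceeds $146,700 by $209,900, which is 84 full-or-partial $2,500 increments; reduction = 84 × $125 = $10,500, leaving $1,686.
Heating Assistance Credit: 8% of the $227,500 excess over $129,100 is $18,200 ≥ base, so the credit is $0.
Child Care Credit: $356,600 is $74,400 into a $100,000 phase-out range, leaving 25,600/100,000 of the credit: $4,750 × 25,600/100,000 = $1,216.
Commuter Credit: $356,600 meets or exceeds the $353,200 cutoff, so the credit is $0.
Total: $1,686 + $0 + $1,216 + $0 = $2,902.

$2,902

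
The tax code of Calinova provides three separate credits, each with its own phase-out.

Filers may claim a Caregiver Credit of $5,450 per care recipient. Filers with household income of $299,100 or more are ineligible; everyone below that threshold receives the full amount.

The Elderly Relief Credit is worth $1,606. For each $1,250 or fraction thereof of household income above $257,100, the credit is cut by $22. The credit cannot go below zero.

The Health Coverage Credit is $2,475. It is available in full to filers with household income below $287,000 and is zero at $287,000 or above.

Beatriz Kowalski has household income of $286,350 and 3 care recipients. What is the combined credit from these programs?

$19,903

Caregiver Credit: base = 3 × $5,450 = $16,350. $286,350 is below the $299,100 cutoff, so the full $16,350 applies.
Elderly Relief Credit: income exceeds $257,100 by $29,250, which is 24 full-or-partial $1,250 increments; reduction = 24 × $22 = $528, leaving $1,078.
Health Coverage Credit: $286,350 is below the $287,000 cutoff, so the full $2,475 applies.
Total: $16,350 + $1,078 + $2,475 = $19,903.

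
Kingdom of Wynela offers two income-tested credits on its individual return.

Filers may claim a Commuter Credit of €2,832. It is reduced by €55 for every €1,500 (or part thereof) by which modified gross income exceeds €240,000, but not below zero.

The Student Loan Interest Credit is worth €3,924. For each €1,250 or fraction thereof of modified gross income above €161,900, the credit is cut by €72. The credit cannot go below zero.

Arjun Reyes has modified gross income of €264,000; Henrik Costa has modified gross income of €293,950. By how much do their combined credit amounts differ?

Arjun (€264,000): Commuter Credit: income exceeds €240,000 by €24,000, which is 16 full-or-partial €1,500 increments; reduction = 16 × €55 = €880, leaving €1,952. Student Loan Interest Credit: income exceeds €161,900 by €102,100 → 82 increments × €72 = €5,904 ≥ base, so the credit is €0. total €1,952 + €0 = €1,952
Henrik (€293,950): Commuter Credit: income exceeds €240,000 by €53,950, which is 36 full-or-partial €1,500 increments; reduction = 36 × €55 = €1,980, leaving €852. Student Loan Interest Credit: income exceeds €161,900 by €132,050 → 106 increments × €72 = €7,632 ≥ base, so the credit is €0. total €852 + €0 = €852
Difference: |€1,952 − €852| = €1,100.

€1,100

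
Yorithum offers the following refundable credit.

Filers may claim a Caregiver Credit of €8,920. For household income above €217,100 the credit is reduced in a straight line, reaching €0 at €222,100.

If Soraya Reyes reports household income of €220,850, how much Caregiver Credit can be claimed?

€2,230

Caregiver Credit: €220,850 is €3,750 into a €5,000 phase-out range, leaving 1,250/5,000 of the credit: €8,920 × 1,250/5,000 = €2,230.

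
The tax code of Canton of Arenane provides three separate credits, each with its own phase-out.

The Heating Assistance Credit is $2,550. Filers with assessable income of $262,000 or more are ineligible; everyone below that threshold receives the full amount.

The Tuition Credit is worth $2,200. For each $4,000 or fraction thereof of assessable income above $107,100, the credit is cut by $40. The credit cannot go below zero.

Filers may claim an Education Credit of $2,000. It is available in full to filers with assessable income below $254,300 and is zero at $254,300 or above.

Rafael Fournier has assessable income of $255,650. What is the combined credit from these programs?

Heating Assistance Credit: $255,650 is below the $262,000 cutoff, so the full $2,550 applies.
Tuition Credit: income exceeds $107,100 by $148,550, which is 38 full-or-partial $4,000 increments; reduction = 38 × $40 = $1,520, leaving $680.
Education Credit: $255,650 meets or exceeds the $254,300 cutoff, so the credit is $0.
Total: $2,550 + $680 + $0 = $3,230.

$3,230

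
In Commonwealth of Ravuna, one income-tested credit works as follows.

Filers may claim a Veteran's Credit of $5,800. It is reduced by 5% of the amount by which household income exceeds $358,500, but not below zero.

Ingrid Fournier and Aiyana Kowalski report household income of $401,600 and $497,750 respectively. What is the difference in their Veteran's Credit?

$3,645

Ingrid ($401,600): Veteran's Credit: 5% of the $43,100 excess over $358,500 is $2,155; credit = $5,800 − $2,155 = $3,645.
Aiyana ($497,750): Veteran's Credit: 5% of the $139,250 excess over $358,500 is $6,962.50 ≥ base, so the credit is $0.
Difference: |$3,645 − $0| = $3,645.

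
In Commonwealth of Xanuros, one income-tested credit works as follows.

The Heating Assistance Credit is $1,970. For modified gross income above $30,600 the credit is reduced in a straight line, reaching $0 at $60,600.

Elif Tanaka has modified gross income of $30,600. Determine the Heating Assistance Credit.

$1,970

Heating Assistance Credit: $30,600 is at or below the $30,600 threshold, so the full $1,970 applies.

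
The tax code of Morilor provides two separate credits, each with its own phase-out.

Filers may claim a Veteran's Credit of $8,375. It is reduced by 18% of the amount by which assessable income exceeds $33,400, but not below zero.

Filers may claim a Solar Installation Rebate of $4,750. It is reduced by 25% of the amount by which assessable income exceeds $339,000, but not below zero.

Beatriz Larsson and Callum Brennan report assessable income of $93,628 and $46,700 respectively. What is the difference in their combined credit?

Beatriz ($93,628): Veteran's Credit: 18% of the $60,228 excess over $33,400 is $10,841.04 ≥ base, so the credit is $0. Solar Installation Rebate: $93,628 is at or below the $339,000 threshold, so the full $4,750 applies. total $0 + $4,750 = $4,750
Callum ($46,700): Veteran's Credit: 18% of the $13,300 excess over $33,400 is $2,394; credit = $8,375 − $2,394 = $5,981. Solar Installation Rebate: $46,700 is at or below the $339,000 threshold, so the full $4,750 applies. total $5,981 + $4,750 = $10,731
Difference: |$4,750 − $10,731| = $5,981.

$5,981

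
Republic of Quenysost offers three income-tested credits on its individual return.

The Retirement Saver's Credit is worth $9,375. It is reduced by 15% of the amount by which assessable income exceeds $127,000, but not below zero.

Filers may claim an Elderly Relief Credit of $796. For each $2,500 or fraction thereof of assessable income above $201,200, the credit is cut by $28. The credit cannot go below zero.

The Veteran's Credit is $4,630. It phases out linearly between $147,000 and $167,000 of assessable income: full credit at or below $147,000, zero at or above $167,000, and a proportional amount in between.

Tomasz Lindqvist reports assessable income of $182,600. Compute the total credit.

$1,831

Retirement Saver's Credit: 15% of the $55,600 excess over $127,000 is $8,340; credit = $9,375 − $8,340 = $1,035.
Elderly Relief Credit: $182,600 is at or below the $201,200 threshold, so the full $796 applies.
Veteran's Credit: $182,600 is at or above $167,000, so the credit is $0.
Total: $1,035 + $796 + $0 = $1,831.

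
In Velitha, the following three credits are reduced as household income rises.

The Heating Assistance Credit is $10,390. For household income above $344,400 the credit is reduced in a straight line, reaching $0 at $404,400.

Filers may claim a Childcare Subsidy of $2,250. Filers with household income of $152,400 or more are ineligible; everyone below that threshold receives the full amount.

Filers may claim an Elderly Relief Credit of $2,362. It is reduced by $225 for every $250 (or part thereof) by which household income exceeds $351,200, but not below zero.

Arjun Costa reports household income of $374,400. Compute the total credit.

Heating Assistance Credit: $374,400 is $30,000 into a $60,000 phase-out range, leaving 30,000/60,000 of the credit: $10,390 × 30,000/60,000 = $5,195.
Childcare Subsidy: $374,400 meets or exceeds the $152,400 cutoff, so the credit is $0.
Elderly Relief Credit: income exceeds $351,200 by $23,200 → 93 increments × $225 = $20,925 ≥ base, so the credit is $0.
Total: $5,195 + $0 + $0 = $5,195.

$5,195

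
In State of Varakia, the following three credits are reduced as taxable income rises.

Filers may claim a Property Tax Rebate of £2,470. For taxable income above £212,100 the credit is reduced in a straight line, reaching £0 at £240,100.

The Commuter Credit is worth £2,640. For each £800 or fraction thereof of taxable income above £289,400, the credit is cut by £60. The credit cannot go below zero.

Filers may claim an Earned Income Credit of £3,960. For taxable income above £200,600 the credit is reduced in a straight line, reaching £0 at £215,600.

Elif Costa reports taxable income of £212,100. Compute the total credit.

£6,034

Property Tax Rebate: £212,100 is at or below the £212,100 threshold, so the full £2,470 applies.
Commuter Credit: £212,100 is at or below the £289,400 threshold, so the full £2,640 applies.
Earned Income Credit: £212,100 is £11,500 into a £15,000 phase-out range, leaving 3,500/15,000 of the credit: £3,960 × 3,500/15,000 = £924.
Total: £2,470 + £2,640 + £924 = £6,034.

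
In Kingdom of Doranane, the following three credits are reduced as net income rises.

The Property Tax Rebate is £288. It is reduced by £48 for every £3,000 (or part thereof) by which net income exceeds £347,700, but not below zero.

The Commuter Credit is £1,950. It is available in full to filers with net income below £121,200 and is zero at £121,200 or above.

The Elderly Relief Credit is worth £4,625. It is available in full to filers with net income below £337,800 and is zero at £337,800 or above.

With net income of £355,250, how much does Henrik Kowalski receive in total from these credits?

£144

Property Tax Rebate: income exceeds £347,700 by £7,550, which is 3 full-or-partial £3,000 increments; reduction = 3 × £48 = £144, leaving £144.
Commuter Credit: £355,250 meets or exceeds the £121,200 cutoff, so the credit is £0.
Elderly Relief Credit: £355,250 meets or exceeds the £337,800 cutoff, so the credit is £0.
Total: £144 + £0 + £0 = £144.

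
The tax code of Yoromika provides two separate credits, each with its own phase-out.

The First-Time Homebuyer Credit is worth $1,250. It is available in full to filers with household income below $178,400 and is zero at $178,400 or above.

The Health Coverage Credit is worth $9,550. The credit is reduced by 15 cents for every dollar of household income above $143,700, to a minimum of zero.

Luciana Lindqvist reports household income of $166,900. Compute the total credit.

First-Time Homebuyer Credit: $166,900 is below the $178,400 cutoff, so the full $1,250 applies.
Health Coverage Credit: 15% of the $23,200 excess over $143,700 is $3,480; credit = $9,550 − $3,480 = $6,070.
Total: $1,250 + $6,070 = $7,320.

$7,320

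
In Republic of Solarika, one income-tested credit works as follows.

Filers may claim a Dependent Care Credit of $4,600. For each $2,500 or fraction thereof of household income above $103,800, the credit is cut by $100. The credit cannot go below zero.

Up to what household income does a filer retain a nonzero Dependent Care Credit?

After 45 increments the reduction is 45 × $100 = $4,500, leaving $100; one more increment wipes it out. Increment 45 ends at excess 45 × $2,500 = $112,500, so the highest qualifying income is $103,800 + $112,500 = $216,300.

$216,300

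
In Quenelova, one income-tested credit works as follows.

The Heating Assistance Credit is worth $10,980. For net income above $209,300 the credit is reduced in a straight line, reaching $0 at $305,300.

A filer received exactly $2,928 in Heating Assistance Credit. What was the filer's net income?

$2,928 is 2,928/10,980 of the full $10,980, so 8,052/10,980 of the $96,000 range has been used: income = $209,300 + $96,000 × 8,052/10,980 = $279,700.

$279,700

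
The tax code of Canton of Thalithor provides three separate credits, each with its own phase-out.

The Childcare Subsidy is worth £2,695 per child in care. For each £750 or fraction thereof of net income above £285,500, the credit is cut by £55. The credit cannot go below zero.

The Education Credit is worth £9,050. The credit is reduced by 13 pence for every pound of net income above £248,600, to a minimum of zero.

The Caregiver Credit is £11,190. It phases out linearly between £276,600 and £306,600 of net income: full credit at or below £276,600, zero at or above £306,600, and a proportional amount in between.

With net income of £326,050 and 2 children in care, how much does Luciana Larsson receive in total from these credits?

Childcare Subsidy: base = 2 × £2,695 = £5,390. income exceeds £285,500 by £40,550, which is 55 full-or-partial £750 increments; reduction = 55 × £55 = £3,025, leaving £2,365.
Education Credit: 13% of the £77,450 excess over £248,600 is £10,068.50 ≥ base, so the credit is £0.
Caregiver Credit: £326,050 is at or above £306,600, so the credit is £0.
Total: £2,365 + £0 + £0 = £2,365.

£2,365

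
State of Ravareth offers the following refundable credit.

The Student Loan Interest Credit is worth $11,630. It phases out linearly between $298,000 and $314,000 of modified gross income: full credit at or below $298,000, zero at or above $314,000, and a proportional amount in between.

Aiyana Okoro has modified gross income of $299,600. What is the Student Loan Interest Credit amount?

Student Loan Interest Credit: $299,600 is $1,600 into a $16,000 phase-out range, leaving 14,400/16,000 of the credit: $11,630 × 14,400/16,000 = $10,467.

$10,467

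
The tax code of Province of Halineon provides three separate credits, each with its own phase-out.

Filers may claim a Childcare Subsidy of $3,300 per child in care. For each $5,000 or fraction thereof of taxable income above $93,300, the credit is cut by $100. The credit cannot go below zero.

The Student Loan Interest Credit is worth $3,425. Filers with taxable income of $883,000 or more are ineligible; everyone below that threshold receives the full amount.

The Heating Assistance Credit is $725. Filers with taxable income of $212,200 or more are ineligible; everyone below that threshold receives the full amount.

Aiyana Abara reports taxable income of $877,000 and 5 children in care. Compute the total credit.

$4,225

Childcare Subsidy: base = 5 × $3,300 = $16,500. income exceeds $93,300 by $783,700, which is 157 full-or-partial $5,000 increments; reduction = 157 × $100 = $15,700, leaving $800.
Student Loan Interest Credit: $877,000 is below the $883,000 cutoff, so the full $3,425 applies.
Heating Assistance Credit: $877,000 meets or exceeds the $212,200 cutoff, so the credit is $0.
Total: $800 + $3,425 + $0 = $4,225.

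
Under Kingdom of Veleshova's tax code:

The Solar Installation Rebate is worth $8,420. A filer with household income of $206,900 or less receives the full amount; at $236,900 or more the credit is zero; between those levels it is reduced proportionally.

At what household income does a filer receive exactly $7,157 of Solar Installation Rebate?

$211,400

$7,157 is 7,157/8,420 of the full $8,420, so 1,263/8,420 of the $30,000 range has been used: income = $206,900 + $30,000 × 1,263/8,420 = $211,400.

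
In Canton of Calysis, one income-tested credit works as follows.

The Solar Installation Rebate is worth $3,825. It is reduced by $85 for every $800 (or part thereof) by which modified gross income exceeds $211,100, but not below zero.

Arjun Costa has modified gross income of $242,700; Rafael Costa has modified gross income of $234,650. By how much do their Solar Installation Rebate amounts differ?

$850

Arjun ($242,700): Solar Installation Rebate: income exceeds $211,100 by $31,600, which is 40 full-or-partial $800 increments; reduction = 40 × $85 = $3,400, leaving $425.
Rafael ($234,650): Solar Installation Rebate: income exceeds $211,100 by $23,550, which is 30 full-or-partial $800 increments; reduction = 30 × $85 = $2,550, leaving $1,275.
Difference: |$425 − $1,275| = $850.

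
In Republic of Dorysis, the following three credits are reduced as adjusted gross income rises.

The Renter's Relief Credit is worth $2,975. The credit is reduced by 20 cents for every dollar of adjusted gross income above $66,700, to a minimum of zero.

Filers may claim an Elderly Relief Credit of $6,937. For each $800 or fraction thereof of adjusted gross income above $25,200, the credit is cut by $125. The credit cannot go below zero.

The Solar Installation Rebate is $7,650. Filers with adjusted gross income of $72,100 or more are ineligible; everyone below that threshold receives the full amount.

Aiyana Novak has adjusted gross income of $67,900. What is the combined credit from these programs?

$10,572

Renter's Relief Credit: 20% of the $1,200 excess over $66,700 is $240; credit = $2,975 − $240 = $2,735.
Elderly Relief Credit: income exceeds $25,200 by $42,700, which is 54 full-or-partial $800 increments; reduction = 54 × $125 = $6,750, leaving $187.
Solar Installation Rebate: $67,900 is below the $72,100 cutoff, so the full $7,650 applies.
Total: $2,735 + $187 + $7,650 = $10,572.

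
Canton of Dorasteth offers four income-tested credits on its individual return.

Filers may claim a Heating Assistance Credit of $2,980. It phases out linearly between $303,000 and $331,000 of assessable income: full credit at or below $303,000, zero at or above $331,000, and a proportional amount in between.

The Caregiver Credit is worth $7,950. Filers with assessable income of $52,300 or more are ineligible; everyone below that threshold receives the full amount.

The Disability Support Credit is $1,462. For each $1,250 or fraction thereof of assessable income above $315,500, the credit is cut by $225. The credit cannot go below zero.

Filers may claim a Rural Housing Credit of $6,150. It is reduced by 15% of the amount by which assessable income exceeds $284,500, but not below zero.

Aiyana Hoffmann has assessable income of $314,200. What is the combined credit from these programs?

$4,945

Heating Assistance Credit: $314,200 is $11,200 into a $28,000 phase-out range, leaving 16,800/28,000 of the credit: $2,980 × 16,800/28,000 = $1,788.
Caregiver Credit: $314,200 meets or exceeds the $52,300 cutoff, so the credit is $0.
Disability Support Credit: $314,200 is at or below the $315,500 threshold, so the full $1,462 applies.
Rural Housing Credit: 15% of the $29,700 excess over $284,500 is $4,455; credit = $6,150 − $4,455 = $1,695.
Total: $1,788 + $0 + $1,462 + $1,695 = $4,945.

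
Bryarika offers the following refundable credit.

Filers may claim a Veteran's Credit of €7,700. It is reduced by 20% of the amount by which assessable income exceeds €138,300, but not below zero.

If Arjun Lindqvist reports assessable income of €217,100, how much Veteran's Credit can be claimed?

Veteran's Credit: 20% of the €78,800 excess over €138,300 is €15,760 ≥ base, so the credit is €0.

€0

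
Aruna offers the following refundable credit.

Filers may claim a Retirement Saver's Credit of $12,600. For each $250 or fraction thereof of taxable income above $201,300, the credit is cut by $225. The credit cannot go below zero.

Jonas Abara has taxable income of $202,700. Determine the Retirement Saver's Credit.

Retirement Saver's Credit: income exceeds $201,300 by $1,400, which is 6 full-or-partial $250 increments; reduction = 6 × $225 = $1,350, leaving $11,250.

$11,250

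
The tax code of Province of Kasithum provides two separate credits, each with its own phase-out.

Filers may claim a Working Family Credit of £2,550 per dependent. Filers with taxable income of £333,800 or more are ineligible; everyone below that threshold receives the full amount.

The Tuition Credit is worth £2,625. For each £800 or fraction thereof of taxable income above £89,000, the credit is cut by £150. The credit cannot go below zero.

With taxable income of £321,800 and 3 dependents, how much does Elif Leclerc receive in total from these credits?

Working Family Credit: base = 3 × £2,550 = £7,650. £321,800 is below the £333,800 cutoff, so the full £7,650 applies.
Tuition Credit: income exceeds £89,000 by £232,800 → 291 increments × £150 = £43,650 ≥ base, so the credit is £0.
Total: £7,650 + £0 = £7,650.

£7,650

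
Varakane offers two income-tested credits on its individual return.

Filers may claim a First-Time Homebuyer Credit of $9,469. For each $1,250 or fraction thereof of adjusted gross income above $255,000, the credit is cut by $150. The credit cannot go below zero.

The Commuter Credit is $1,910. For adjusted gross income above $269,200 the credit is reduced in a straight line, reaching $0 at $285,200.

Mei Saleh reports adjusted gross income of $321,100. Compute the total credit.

First-Time Homebuyer Credit: income exceeds $255,000 by $66,100, which is 53 full-or-partial $1,250 increments; reduction = 53 × $150 = $7,950, leaving $1,519.
Commuter Credit: $321,100 is at or above $285,200, so the credit is $0.
Total: $1,519 + $0 = $1,519.

$1,519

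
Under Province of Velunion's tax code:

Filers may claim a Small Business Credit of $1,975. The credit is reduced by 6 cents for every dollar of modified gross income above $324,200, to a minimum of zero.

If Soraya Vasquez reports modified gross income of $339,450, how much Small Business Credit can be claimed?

Small Business Credit: 6% of the $15,250 excess over $324,200 is $915; credit = $1,975 − $915 = $1,060.

$1,060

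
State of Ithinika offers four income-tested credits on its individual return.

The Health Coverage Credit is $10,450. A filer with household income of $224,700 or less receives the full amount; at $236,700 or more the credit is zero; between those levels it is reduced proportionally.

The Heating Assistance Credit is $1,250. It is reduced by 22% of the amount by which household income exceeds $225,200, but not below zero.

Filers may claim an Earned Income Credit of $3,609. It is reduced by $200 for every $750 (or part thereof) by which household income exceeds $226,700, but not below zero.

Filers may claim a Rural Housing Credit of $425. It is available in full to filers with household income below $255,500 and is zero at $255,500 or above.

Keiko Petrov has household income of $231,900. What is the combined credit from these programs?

Health Coverage Credit: $231,900 is $7,200 into a $12,000 phase-out range, leaving 4,800/12,000 of the credit: $10,450 × 4,800/12,000 = $4,180.
Heating Assistance Credit: 22% of the $6,700 excess over $225,200 is $1,474 ≥ base, so the credit is $0.
Earned Income Credit: income exceeds $226,700 by $5,200, which is 7 full-or-partial $750 increments; reduction = 7 × $200 = $1,400, leaving $2,209.
Rural Housing Credit: $231,900 is below the $255,500 cutoff, so the full $425 applies.
Total: $4,180 + $0 + $2,209 + $425 = $6,814.

$6,814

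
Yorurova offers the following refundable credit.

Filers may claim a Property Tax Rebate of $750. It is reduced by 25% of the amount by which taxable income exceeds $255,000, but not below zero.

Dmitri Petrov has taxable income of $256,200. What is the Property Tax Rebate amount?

$450

Property Tax Rebate: 25% of the $1,200 excess over $255,000 is $300; credit = $750 − $300 = $450.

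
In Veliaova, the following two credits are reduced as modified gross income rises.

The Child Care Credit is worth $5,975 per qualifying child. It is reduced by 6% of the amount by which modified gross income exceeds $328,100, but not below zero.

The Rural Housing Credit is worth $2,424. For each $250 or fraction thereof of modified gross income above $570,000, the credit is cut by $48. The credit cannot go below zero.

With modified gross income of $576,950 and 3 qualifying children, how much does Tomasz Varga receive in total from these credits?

$4,074

Child Care Credit: base = 3 × $5,975 = $17,925. 6% of the $248,850 excess over $328,100 is $14,931; credit = $17,925 − $14,931 = $2,994.
Rural Housing Credit: income exceeds $570,000 by $6,950, which is 28 full-or-partial $250 increments; reduction = 28 × $48 = $1,344, leaving $1,080.
Total: $2,994 + $1,080 = $4,074.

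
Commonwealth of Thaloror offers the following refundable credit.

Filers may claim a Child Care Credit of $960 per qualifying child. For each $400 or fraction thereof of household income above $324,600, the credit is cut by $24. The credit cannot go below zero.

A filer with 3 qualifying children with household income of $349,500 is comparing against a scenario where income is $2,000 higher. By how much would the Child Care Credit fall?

$120

At $349,500 — base = 3 × $960 = $2,880. income exceeds $324,600 by $24,900, which is 63 full-or-partial $400 increments; reduction = 63 × $24 = $1,512, leaving $1,368.
At $351,500 — base = 3 × $960 = $2,880. income exceeds $324,600 by $26,900, which is 68 full-or-partial $400 increments; reduction = 68 × $24 = $1,632, leaving $1,248.
Lost: $1,368 − $1,248 = $120.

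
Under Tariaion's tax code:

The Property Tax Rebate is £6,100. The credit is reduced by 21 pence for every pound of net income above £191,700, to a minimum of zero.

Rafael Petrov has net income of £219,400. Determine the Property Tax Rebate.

£283

Property Tax Rebate: 21% of the £27,700 excess over £191,700 is £5,817; credit = £6,100 − £5,817 = £283.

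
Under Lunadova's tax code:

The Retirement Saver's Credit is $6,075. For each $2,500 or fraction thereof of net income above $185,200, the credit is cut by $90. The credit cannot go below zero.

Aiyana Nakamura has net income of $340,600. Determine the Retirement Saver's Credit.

Retirement Saver's Credit: income exceeds $185,200 by $155,400, which is 63 full-or-partial $2,500 increments; reduction = 63 × $90 = $5,670, leaving $405.

$405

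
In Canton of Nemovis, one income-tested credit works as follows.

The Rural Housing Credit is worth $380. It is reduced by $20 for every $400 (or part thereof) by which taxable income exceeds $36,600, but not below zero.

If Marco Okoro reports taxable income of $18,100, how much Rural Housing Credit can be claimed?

Rural Housing Credit: $18,100 is at or below the $36,600 threshold, so the full $380 applies.

$380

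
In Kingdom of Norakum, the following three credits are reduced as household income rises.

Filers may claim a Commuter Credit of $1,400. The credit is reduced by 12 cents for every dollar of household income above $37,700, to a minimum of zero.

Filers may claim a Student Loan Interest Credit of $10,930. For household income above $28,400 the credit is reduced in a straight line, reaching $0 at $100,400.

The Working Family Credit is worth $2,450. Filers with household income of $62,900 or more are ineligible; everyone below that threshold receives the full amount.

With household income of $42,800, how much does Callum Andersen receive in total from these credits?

Commuter Credit: 12% of the $5,100 excess over $37,700 is $612; credit = $1,400 − $612 = $788.
Student Loan Interest Credit: $42,800 is $14,400 into a $72,000 phase-out range, leaving 57,600/72,000 of the credit: $10,930 × 57,600/72,000 = $8,744.
Working Family Credit: $42,800 is below the $62,900 cutoff, so the full $2,450 applies.
Total: $788 + $8,744 + $2,450 = $11,982.

$11,982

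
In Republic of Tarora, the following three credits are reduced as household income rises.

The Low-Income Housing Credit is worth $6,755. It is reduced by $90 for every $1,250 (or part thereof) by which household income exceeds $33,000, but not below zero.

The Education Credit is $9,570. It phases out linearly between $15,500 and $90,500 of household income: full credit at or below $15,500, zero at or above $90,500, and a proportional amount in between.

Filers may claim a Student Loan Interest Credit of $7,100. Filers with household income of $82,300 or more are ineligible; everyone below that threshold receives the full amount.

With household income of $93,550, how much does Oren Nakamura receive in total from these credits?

$2,345

Low-Income Housing Credit: income exceeds $33,000 by $60,550, which is 49 full-or-partial $1,250 increments; reduction = 49 × $90 = $4,410, leaving $2,345.
Education Credit: $93,550 is at or above $90,500, so the credit is $0.
Student Loan Interest Credit: $93,550 meets or exceeds the $82,300 cutoff, so the credit is $0.
Total: $2,345 + $0 + $0 = $2,345.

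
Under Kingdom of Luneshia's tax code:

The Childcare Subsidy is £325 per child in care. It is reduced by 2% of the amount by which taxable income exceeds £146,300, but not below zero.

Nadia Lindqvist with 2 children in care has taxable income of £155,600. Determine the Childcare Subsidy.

£464

Childcare Subsidy: base = 2 × £325 = £650. 2% of the £9,300 excess over £146,300 is £186; credit = £650 − £186 = £464.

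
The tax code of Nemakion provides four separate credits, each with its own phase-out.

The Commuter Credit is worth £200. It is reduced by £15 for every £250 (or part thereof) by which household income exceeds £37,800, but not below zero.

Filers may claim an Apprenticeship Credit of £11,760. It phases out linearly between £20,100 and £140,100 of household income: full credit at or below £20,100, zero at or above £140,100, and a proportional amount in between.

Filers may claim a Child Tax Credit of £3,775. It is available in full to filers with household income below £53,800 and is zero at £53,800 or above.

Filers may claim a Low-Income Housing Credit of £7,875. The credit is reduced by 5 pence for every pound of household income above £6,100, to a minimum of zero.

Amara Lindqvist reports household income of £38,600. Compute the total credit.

Commuter Credit: income exceeds £37,800 by £800, which is 4 full-or-partial £250 increments; reduction = 4 × £15 = £60, leaving £140.
Apprenticeship Credit: £38,600 is £18,500 into a £120,000 phase-out range, leaving 101,500/120,000 of the credit: £11,760 × 101,500/120,000 = £9,947.
Child Tax Credit: £38,600 is below the £53,800 cutoff, so the full £3,775 applies.
Low-Income Housing Credit: 5% of the £32,500 excess over £6,100 is £1,625; credit = £7,875 − £1,625 = £6,250.
Total: £140 + £9,947 + £3,775 + £6,250 = £20,112.

£20,112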